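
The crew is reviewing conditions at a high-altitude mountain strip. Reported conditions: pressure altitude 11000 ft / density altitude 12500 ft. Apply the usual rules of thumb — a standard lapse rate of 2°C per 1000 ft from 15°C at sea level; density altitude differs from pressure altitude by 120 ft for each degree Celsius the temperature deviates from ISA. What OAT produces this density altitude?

5.5°C

Density altitude − pressure altitude = 12500 − 11000 = +1500 ft.
At 120 ft/°C that is an ISA deviation of 1500/120 = +12.5°C.
ISA temperature at 11000 ft = 15 − 2 × (11000/1000) = -7°C.
OAT = ISA + deviation = -7 + (+12.5) = 5.5°C.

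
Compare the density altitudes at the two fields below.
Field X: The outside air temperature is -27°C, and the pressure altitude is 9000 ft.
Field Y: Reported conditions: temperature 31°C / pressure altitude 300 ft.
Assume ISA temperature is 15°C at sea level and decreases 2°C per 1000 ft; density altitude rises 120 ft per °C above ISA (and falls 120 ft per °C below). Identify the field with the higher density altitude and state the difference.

Field X by 3828 ft

Field X: ISA temp = -3°C, deviation -24°C, DA = 9000 + 120 × (-24) = 6120 ft.
Field Y: ISA temp = 14.4°C, deviation +16.6°C, DA = 300 + 120 × 16.6 = 2292 ft.
Field X is higher by 6120 − 2292 = 3828 ft.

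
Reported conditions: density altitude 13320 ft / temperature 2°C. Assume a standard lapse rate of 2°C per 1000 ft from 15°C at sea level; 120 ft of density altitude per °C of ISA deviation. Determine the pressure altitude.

DA = PA + 120 × (OAT − (15 − 2·PA/1000)) = PA + 120·OAT − 1800 + 0.24·PA = 1.24·PA + 120·OAT − 1800.
So 1.24·PA = 13320 − 120 × 2 + 1800 = 14880.
PA = 14880 / 1.24 = 12000 ft.

12000 ft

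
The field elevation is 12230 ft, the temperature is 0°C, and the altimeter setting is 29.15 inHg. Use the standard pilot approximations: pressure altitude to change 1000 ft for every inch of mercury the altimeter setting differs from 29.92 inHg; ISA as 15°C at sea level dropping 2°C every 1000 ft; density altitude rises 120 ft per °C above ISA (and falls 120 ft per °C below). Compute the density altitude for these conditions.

14320 ft

Pressure altitude = 12230 + (29.92 − 29.15) × 1000 = 12230 + (+770) = 13000 ft.
ISA temperature at 13000 ft = 15 − 2 × (13000/1000) = -11°C.
ISA deviation = 0 − (-11) = +11°C.
Density altitude = 13000 + 120 × (11) = 14320 ft.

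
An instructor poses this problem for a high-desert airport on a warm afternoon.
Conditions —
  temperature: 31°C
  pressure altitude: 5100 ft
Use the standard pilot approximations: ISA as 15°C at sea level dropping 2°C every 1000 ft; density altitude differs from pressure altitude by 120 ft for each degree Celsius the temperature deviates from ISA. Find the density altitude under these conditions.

ISA temperature at 5100 ft = 15 − 2 × (5100/1000) = 4.8°C.
ISA deviation = 31 − 4.8 = +26.2°C.
Density altitude = 5100 + 120 × (26.2) = 5100 + (+3144) = 8244 ft.

8244 ft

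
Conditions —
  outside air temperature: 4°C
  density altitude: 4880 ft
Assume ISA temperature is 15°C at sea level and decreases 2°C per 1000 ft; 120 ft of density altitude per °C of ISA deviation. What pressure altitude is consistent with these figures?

DA = PA + 120 × (OAT − (15 − 2·PA/1000)) = PA + 120·OAT − 1800 + 0.24·PA = 1.24·PA + 120·OAT − 1800.
So 1.24·PA = 4880 − 120 × 4 + 1800 = 6200.
PA = 6200 / 1.24 = 5000 ft.

5000 ft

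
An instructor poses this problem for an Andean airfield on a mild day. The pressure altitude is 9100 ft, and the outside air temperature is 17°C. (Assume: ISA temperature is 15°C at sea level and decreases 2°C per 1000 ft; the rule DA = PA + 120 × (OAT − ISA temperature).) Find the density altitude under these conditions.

11524 ft

ISA temperature at 9100 ft = 15 − 2 × (9100/1000) = -3.2°C.
ISA deviation = 17 − (-3.2) = +20.2°C.
Density altitude = 9100 + 120 × (20.2) = 9100 + (+2424) = 11524 ft.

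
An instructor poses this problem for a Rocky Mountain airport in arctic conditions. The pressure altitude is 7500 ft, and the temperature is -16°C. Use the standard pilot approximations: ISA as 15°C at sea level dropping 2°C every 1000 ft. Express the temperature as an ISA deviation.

ISA-16°C

ISA temperature at 7500 ft = 15 − 2 × (7500/1000) = 0°C.
Deviation = OAT − ISA = -16 − 0 = -16°C.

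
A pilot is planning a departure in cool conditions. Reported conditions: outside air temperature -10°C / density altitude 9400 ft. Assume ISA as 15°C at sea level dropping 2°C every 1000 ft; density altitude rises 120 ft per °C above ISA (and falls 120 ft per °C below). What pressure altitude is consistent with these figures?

DA = PA + 120 × (OAT − (15 − 2·PA/1000)) = PA + 120·OAT − 1800 + 0.24·PA = 1.24·PA + 120·OAT − 1800.
So 1.24·PA = 9400 − 120 × (-10) + 1800 = 12400.
PA = 12400 / 1.24 = 10000 ft.

10000 ft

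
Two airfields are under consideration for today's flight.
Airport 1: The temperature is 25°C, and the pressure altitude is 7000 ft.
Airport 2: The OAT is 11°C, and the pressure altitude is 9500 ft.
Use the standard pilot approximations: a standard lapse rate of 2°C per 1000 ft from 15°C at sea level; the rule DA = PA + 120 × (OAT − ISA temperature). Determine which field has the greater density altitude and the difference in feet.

Airport 1: ISA temp = 1°C, deviation +24°C, DA = 7000 + 120 × 24 = 9880 ft.
Airport 2: ISA temp = -4°C, deviation +15°C, DA = 9500 + 120 × 15 = 11300 ft.
Airport 2 is higher by 11300 − 9880 = 1420 ft.

Airport 2 by 1420 ft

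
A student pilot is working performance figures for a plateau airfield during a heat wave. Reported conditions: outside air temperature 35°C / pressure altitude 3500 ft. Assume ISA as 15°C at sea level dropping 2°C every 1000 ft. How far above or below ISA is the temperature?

ISA temperature at 3500 ft = 15 − 2 × (3500/1000) = 8°C.
Deviation = OAT − ISA = 35 − 8 = +27°C.

ISA+27°C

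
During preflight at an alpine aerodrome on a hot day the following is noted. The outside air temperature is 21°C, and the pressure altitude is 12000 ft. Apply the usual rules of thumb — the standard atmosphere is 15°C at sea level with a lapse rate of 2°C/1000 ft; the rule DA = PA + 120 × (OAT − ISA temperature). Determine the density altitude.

ISA temperature at 12000 ft = 15 − 2 × (12000/1000) = -9°C.
ISA deviation = 21 − (-9) = +30°C.
Density altitude = 12000 + 120 × (30) = 12000 + (+3600) = 15600 ft.

15600 ft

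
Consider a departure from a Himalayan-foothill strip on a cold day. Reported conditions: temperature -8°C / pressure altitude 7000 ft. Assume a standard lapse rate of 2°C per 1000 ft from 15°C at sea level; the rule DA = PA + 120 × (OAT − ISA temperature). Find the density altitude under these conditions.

5920 ft

ISA temperature at 7000 ft = 15 − 2 × (7000/1000) = 1°C.
ISA deviation = -8 − 1 = -9°C.
Density altitude = 7000 + 120 × (-9) = 7000 + (-1080) = 5920 ft.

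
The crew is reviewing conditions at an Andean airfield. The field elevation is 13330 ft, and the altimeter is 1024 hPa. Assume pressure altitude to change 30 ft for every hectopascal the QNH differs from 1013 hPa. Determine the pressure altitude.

Pressure correction = (1013 − 1024) × 30 = -330 ft.
Pressure altitude = 13330 + (-330) = 13000 ft.

13000 ft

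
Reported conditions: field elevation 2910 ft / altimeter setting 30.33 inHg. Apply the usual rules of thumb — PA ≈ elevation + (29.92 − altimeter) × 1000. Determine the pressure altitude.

2500 ft

Pressure correction = (29.92 − 30.33) × 1000 = -410 ft.
Pressure altitude = 2910 + (-410) = 2500 ft.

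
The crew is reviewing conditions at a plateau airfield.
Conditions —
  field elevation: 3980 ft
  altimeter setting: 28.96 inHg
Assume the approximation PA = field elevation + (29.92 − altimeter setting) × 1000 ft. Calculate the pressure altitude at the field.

4940 ft

Pressure correction = (29.92 − 28.96) × 1000 = +960 ft.
Pressure altitude = 3980 + (+960) = 4940 ft.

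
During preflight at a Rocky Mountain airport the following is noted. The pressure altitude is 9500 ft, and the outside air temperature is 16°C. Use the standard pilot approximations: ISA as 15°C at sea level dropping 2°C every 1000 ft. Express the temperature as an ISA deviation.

ISA+20°C

ISA temperature at 9500 ft = 15 − 2 × (9500/1000) = -4°C.
Deviation = OAT − ISA = 16 − (-4) = +20°C.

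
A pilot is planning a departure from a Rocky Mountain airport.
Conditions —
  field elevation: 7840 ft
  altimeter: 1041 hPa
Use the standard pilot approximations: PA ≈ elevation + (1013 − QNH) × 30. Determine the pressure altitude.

7000 ft

Pressure correction = (1013 − 1041) × 30 = -840 ft.
Pressure altitude = 7840 + (-840) = 7000 ft.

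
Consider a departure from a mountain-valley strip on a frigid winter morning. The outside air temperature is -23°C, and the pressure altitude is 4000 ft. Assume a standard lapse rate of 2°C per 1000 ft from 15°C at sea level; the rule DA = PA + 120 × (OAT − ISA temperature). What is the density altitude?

400 ft

ISA temperature at 4000 ft = 15 − 2 × (4000/1000) = 7°C.
ISA deviation = -23 − 7 = -30°C.
Density altitude = 4000 + 120 × (-30) = 4000 + (-3600) = 400 ft.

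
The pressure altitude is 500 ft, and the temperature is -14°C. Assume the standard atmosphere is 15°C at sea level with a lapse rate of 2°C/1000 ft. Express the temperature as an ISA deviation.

ISA temperature at 500 ft = 15 − 2 × (500/1000) = 14°C.
Deviation = OAT − ISA = -14 − 14 = -28°C.

ISA-28°C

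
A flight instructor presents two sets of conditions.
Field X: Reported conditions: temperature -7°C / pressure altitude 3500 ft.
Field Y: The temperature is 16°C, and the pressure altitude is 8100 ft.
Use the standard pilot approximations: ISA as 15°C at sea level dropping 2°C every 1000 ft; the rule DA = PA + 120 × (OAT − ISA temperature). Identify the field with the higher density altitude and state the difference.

Field X: ISA temp = 8°C, deviation -15°C, DA = 3500 + 120 × (-15) = 1700 ft.
Field Y: ISA temp = -1.2°C, deviation +17.2°C, DA = 8100 + 120 × 17.2 = 10164 ft.
Field Y is higher by 10164 − 1700 = 8464 ft.

Field Y by 8464 ft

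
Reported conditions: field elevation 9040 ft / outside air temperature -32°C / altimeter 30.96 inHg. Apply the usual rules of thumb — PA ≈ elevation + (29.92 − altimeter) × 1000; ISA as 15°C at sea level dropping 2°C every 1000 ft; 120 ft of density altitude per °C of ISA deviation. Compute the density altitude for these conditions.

Pressure altitude = 9040 + (29.92 − 30.96) × 1000 = 9040 + (-1040) = 8000 ft.
ISA temperature at 8000 ft = 15 − 2 × (8000/1000) = -1°C.
ISA deviation = -32 − (-1) = -31°C.
Density altitude = 8000 + 120 × (-31) = 4280 ft.

4280 ft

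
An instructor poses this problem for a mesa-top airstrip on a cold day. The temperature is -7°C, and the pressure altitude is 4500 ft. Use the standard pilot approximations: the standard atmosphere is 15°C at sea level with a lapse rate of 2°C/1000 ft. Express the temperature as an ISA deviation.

ISA temperature at 4500 ft = 15 − 2 × (4500/1000) = 6°C.
Deviation = OAT − ISA = -7 − 6 = -13°C.

ISA-13°C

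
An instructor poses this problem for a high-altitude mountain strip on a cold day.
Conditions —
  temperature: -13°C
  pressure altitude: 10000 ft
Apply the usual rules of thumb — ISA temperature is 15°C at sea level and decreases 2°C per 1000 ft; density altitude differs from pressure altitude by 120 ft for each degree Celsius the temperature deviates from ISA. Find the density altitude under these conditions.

ISA temperature at 10000 ft = 15 − 2 × (10000/1000) = -5°C.
ISA deviation = -13 − (-5) = -8°C.
Density altitude = 10000 + 120 × (-8) = 10000 + (-960) = 9040 ft.

9040 ft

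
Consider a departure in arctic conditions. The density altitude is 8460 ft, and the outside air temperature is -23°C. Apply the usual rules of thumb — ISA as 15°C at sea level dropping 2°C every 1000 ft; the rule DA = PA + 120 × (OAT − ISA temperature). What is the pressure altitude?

10500 ft

DA = PA + 120 × (OAT − (15 − 2·PA/1000)) = PA + 120·OAT − 1800 + 0.24·PA = 1.24·PA + 120·OAT − 1800.
So 1.24·PA = 8460 − 120 × (-23) + 1800 = 13020.
PA = 13020 / 1.24 = 10500 ft.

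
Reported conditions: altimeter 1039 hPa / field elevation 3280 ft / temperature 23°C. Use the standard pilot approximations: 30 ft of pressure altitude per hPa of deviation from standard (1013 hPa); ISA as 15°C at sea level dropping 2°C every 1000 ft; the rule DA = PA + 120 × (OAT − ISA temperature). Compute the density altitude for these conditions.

4060 ft

Pressure altitude = 3280 + (1013 − 1039) × 30 = 3280 + (-780) = 2500 ft.
ISA temperature at 2500 ft = 15 − 2 × (2500/1000) = 10°C.
ISA deviation = 23 − 10 = +13°C.
Density altitude = 2500 + 120 × (13) = 4060 ft.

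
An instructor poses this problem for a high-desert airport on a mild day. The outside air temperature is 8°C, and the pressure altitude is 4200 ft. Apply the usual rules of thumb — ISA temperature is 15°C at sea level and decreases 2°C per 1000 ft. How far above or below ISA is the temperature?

ISA+1.4°C

ISA temperature at 4200 ft = 15 − 2 × (4200/1000) = 6.6°C.
Deviation = OAT − ISA = 8 − 6.6 = +1.4°C.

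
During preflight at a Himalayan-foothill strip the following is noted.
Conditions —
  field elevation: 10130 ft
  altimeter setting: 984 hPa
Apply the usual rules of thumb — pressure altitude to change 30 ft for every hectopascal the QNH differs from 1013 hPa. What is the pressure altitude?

Pressure correction = (1013 − 984) × 30 = +870 ft.
Pressure altitude = 10130 + (+870) = 11000 ft.

11000 ft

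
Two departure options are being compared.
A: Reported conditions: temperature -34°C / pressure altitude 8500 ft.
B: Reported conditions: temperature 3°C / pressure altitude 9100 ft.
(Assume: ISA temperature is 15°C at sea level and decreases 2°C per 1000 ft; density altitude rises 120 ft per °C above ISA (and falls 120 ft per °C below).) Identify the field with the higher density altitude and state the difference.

A: ISA temp = -2°C, deviation -32°C, DA = 8500 + 120 × (-32) = 4660 ft.
B: ISA temp = -3.2°C, deviation +6.2°C, DA = 9100 + 120 × 6.2 = 9844 ft.
B is higher by 9844 − 4660 = 5184 ft.

B by 5184 ft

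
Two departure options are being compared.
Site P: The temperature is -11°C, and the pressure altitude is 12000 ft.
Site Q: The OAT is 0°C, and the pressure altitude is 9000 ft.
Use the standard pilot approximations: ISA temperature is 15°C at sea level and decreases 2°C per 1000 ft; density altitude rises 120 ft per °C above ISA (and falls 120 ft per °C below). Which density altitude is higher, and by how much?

Site P by 2400 ft

Site P: ISA temp = -9°C, deviation -2°C, DA = 12000 + 120 × (-2) = 11760 ft.
Site Q: ISA temp = -3°C, deviation +3°C, DA = 9000 + 120 × 3 = 9360 ft.
Site P is higher by 11760 − 9360 = 2400 ft.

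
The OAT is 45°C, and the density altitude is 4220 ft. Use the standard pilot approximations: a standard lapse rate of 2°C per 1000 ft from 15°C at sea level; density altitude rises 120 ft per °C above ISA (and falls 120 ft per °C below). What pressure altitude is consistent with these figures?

500 ft

DA = PA + 120 × (OAT − (15 − 2·PA/1000)) = PA + 120·OAT − 1800 + 0.24·PA = 1.24·PA + 120·OAT − 1800.
So 1.24·PA = 4220 − 120 × 45 + 1800 = 620.
PA = 620 / 1.24 = 500 ft.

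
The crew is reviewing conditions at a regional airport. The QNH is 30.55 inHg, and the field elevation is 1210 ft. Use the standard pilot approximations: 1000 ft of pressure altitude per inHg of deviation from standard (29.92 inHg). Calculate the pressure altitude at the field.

Pressure correction = (29.92 − 30.55) × 1000 = -630 ft.
Pressure altitude = 1210 + (-630) = 580 ft.

580 ft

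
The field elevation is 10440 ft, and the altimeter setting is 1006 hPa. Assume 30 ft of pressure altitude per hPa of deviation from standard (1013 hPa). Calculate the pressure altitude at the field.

10650 ft

Pressure correction = (1013 − 1006) × 30 = +210 ft.
Pressure altitude = 10440 + (+210) = 10650 ft.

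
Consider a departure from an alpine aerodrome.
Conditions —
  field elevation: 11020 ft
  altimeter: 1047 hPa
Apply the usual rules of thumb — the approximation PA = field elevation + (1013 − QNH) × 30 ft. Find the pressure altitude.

10000 ft

Pressure correction = (1013 − 1047) × 30 = -1020 ft.
Pressure altitude = 11020 + (-1020) = 10000 ft.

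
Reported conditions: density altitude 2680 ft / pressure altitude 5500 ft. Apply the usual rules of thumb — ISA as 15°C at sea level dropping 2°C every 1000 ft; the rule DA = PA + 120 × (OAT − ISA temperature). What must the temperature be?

Density altitude − pressure altitude = 2680 − 5500 = -2820 ft.
At 120 ft/°C that is an ISA deviation of -2820/120 = -23.5°C.
ISA temperature at 5500 ft = 15 − 2 × (5500/1000) = 4°C.
OAT = ISA + deviation = 4 + (-23.5) = -19.5°C.

-19.5°C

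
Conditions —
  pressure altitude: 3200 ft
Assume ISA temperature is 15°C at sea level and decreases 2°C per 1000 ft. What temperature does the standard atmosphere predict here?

8.6°C

ISA temperature = 15 − 2 × (3200/1000) = 15 − 6.4 = 8.6°C.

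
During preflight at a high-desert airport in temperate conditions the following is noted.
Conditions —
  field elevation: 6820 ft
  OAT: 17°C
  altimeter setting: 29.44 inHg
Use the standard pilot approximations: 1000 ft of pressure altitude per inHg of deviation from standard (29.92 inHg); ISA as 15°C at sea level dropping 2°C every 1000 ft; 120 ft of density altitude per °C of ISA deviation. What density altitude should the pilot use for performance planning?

9292 ft

Pressure altitude = 6820 + (29.92 − 29.44) × 1000 = 6820 + (+480) = 7300 ft.
ISA temperature at 7300 ft = 15 − 2 × (7300/1000) = 0.4°C.
ISA deviation = 17 − 0.4 = +16.6°C.
Density altitude = 7300 + 120 × (16.6) = 9292 ft.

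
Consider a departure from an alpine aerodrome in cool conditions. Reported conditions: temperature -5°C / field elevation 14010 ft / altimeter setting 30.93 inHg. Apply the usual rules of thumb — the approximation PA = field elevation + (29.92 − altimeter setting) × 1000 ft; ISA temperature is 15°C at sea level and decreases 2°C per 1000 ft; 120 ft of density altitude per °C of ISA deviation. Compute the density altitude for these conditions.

Pressure altitude = 14010 + (29.92 − 30.93) × 1000 = 14010 + (-1010) = 13000 ft.
ISA temperature at 13000 ft = 15 − 2 × (13000/1000) = -11°C.
ISA deviation = -5 − (-11) = +6°C.
Density altitude = 13000 + 120 × (6) = 13720 ft.

13720 ft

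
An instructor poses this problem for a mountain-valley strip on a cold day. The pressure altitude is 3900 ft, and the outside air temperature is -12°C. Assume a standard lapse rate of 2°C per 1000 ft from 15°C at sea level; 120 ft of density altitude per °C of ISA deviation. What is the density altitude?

1596 ft

ISA temperature at 3900 ft = 15 − 2 × (3900/1000) = 7.2°C.
ISA deviation = -12 − 7.2 = -19.2°C.
Density altitude = 3900 + 120 × (-19.2) = 3900 + (-2304) = 1596 ft.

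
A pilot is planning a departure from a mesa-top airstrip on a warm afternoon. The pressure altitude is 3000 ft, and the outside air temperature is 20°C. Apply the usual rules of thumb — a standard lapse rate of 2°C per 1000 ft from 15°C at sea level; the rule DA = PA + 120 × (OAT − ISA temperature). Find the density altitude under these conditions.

ISA temperature at 3000 ft = 15 − 2 × (3000/1000) = 9°C.
ISA deviation = 20 − 9 = +11°C.
Density altitude = 3000 + 120 × (11) = 3000 + (+1320) = 4320 ft.

4320 ft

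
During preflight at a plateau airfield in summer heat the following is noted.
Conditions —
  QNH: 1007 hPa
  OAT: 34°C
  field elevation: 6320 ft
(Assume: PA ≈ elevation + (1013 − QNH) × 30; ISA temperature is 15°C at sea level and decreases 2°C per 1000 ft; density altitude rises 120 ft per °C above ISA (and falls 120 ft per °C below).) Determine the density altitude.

10340 ft

Pressure altitude = 6320 + (1013 − 1007) × 30 = 6320 + (+180) = 6500 ft.
ISA temperature at 6500 ft = 15 − 2 × (6500/1000) = 2°C.
ISA deviation = 34 − 2 = +32°C.
Density altitude = 6500 + 120 × (32) = 10340 ft.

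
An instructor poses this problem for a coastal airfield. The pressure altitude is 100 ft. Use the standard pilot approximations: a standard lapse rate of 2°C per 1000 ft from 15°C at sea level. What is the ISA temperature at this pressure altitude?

ISA temperature = 15 − 2 × (100/1000) = 15 − 0.2 = 14.8°C.

14.8°C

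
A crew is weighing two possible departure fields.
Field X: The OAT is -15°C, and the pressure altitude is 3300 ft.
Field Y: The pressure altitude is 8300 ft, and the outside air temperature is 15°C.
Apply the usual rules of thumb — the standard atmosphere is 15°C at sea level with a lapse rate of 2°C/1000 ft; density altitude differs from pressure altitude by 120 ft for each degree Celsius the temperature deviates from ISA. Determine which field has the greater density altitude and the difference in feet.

Field Y by 9800 ft

Field X: ISA temp = 8.4°C, deviation -23.4°C, DA = 3300 + 120 × (-23.4) = 492 ft.
Field Y: ISA temp = -1.6°C, deviation +16.6°C, DA = 8300 + 120 × 16.6 = 10292 ft.
Field Y is higher by 10292 − 492 = 9800 ft.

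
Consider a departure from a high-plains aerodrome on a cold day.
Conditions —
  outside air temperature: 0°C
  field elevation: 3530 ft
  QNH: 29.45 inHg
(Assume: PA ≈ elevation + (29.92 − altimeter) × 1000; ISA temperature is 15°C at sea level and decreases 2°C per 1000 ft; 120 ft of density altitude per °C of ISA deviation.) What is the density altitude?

3160 ft

Pressure altitude = 3530 + (29.92 − 29.45) × 1000 = 3530 + (+470) = 4000 ft.
ISA temperature at 4000 ft = 15 − 2 × (4000/1000) = 7°C.
ISA deviation = 0 − 7 = -7°C.
Density altitude = 4000 + 120 × (-7) = 3160 ft.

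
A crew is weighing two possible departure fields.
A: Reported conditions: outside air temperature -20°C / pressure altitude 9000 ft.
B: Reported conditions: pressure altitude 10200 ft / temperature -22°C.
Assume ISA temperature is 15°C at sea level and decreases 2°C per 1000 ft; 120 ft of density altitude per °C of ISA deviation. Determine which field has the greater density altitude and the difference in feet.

B by 1248 ft

A: ISA temp = -3°C, deviation -17°C, DA = 9000 + 120 × (-17) = 6960 ft.
B: ISA temp = -5.4°C, deviation -16.6°C, DA = 10200 + 120 × (-16.6) = 8208 ft.
B is higher by 8208 − 6960 = 1248 ft.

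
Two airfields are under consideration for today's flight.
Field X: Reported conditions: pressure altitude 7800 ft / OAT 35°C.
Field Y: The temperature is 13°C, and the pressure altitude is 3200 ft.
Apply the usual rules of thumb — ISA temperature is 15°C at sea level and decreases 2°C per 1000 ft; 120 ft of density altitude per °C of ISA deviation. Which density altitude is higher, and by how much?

Field X: ISA temp = -0.6°C, deviation +35.6°C, DA = 7800 + 120 × 35.6 = 12072 ft.
Field Y: ISA temp = 8.6°C, deviation +4.4°C, DA = 3200 + 120 × 4.4 = 3728 ft.
Field X is higher by 12072 − 3728 = 8344 ft.

Field X by 8344 ft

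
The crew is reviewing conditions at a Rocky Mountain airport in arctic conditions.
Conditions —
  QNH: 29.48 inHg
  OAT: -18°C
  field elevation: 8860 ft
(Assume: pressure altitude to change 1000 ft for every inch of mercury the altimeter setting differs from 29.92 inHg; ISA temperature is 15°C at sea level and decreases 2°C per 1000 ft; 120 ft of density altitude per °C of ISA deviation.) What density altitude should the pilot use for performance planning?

Pressure altitude = 8860 + (29.92 − 29.48) × 1000 = 8860 + (+440) = 9300 ft.
ISA temperature at 9300 ft = 15 − 2 × (9300/1000) = -3.6°C.
ISA deviation = -18 − (-3.6) = -14.4°C.
Density altitude = 9300 + 120 × (-14.4) = 7572 ft.

7572 ft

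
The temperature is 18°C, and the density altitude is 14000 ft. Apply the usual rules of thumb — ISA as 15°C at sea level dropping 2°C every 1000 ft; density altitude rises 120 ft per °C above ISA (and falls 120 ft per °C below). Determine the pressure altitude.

11000 ft

DA = PA + 120 × (OAT − (15 − 2·PA/1000)) = PA + 120·OAT − 1800 + 0.24·PA = 1.24·PA + 120·OAT − 1800.
So 1.24·PA = 14000 − 120 × 18 + 1800 = 13640.
PA = 13640 / 1.24 = 11000 ft.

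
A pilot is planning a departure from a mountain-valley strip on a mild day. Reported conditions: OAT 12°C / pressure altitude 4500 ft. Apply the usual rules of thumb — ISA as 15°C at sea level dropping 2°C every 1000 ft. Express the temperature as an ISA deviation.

ISA temperature at 4500 ft = 15 − 2 × (4500/1000) = 6°C.
Deviation = OAT − ISA = 12 − 6 = +6°C.

ISA+6°C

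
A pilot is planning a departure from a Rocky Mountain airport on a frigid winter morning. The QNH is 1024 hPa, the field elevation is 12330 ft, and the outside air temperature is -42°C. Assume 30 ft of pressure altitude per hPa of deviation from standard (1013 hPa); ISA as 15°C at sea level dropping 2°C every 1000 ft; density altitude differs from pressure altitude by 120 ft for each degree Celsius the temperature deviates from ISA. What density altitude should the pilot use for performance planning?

8040 ft

Pressure altitude = 12330 + (1013 − 1024) × 30 = 12330 + (-330) = 12000 ft.
ISA temperature at 12000 ft = 15 − 2 × (12000/1000) = -9°C.
ISA deviation = -42 − (-9) = -33°C.
Density altitude = 12000 + 120 × (-33) = 8040 ft.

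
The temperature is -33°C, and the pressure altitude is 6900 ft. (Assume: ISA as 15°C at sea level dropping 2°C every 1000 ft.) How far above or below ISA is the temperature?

ISA temperature at 6900 ft = 15 − 2 × (6900/1000) = 1.2°C.
Deviation = OAT − ISA = -33 − 1.2 = -34.2°C.

ISA-34.2°C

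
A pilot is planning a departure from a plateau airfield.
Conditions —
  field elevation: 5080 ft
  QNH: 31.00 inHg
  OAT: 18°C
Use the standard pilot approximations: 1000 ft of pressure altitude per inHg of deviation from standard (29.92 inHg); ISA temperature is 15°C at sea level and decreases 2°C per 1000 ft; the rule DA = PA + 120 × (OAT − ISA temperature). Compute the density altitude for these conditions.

5320 ft

Pressure altitude = 5080 + (29.92 − 31.00) × 1000 = 5080 + (-1080) = 4000 ft.
ISA temperature at 4000 ft = 15 − 2 × (4000/1000) = 7°C.
ISA deviation = 18 − 7 = +11°C.
Density altitude = 4000 + 120 × (11) = 5320 ft.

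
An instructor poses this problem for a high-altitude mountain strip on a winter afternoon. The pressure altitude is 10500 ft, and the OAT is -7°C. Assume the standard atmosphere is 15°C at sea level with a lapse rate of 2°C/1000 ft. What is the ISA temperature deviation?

ISA-1°C

ISA temperature at 10500 ft = 15 − 2 × (10500/1000) = -6°C.
Deviation = OAT − ISA = -7 − (-6) = -1°C.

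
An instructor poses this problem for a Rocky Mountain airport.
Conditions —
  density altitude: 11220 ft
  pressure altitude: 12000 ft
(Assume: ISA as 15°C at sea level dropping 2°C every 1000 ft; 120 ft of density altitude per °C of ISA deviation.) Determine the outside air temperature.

-15.5°C

Density altitude − pressure altitude = 11220 − 12000 = -780 ft.
At 120 ft/°C that is an ISA deviation of -780/120 = -6.5°C.
ISA temperature at 12000 ft = 15 − 2 × (12000/1000) = -9°C.
OAT = ISA + deviation = -9 + (-6.5) = -15.5°C.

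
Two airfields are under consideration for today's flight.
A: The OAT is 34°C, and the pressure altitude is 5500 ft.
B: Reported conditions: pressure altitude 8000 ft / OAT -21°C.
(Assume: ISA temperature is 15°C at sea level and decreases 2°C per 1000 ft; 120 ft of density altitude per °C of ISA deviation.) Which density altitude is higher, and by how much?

A by 3500 ft

A: ISA temp = 4°C, deviation +30°C, DA = 5500 + 120 × 30 = 9100 ft.
B: ISA temp = -1°C, deviation -20°C, DA = 8000 + 120 × (-20) = 5600 ft.
A is higher by 9100 − 5600 = 3500 ft.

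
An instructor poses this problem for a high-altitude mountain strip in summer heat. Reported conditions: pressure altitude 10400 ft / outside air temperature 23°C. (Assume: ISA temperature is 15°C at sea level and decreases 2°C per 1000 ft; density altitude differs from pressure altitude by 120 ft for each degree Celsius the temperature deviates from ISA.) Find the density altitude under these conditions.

ISA temperature at 10400 ft = 15 − 2 × (10400/1000) = -5.8°C.
ISA deviation = 23 − (-5.8) = +28.8°C.
Density altitude = 10400 + 120 × (28.8) = 10400 + (+3456) = 13856 ft.

13856 ft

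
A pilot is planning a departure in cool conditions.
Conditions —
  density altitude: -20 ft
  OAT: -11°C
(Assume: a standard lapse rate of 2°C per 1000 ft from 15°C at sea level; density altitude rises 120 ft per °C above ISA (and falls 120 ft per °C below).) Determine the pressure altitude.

2500 ft

DA = PA + 120 × (OAT − (15 − 2·PA/1000)) = PA + 120·OAT − 1800 + 0.24·PA = 1.24·PA + 120·OAT − 1800.
So 1.24·PA = -20 − 120 × (-11) + 1800 = 3100.
PA = 3100 / 1.24 = 2500 ft.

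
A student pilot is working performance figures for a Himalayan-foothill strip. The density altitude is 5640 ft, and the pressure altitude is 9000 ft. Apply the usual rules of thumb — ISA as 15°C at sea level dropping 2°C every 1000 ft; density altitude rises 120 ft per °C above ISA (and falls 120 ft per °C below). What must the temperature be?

Density altitude − pressure altitude = 5640 − 9000 = -3360 ft.
At 120 ft/°C that is an ISA deviation of -3360/120 = -28°C.
ISA temperature at 9000 ft = 15 − 2 × (9000/1000) = -3°C.
OAT = ISA + deviation = -3 + (-28) = -31°C.

-31°C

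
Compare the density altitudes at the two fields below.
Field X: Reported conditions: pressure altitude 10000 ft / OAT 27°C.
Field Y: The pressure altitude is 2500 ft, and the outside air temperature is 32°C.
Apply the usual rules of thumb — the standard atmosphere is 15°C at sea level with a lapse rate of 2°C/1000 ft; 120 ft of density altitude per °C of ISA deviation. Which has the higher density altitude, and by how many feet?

Field X by 8700 ft

Field X: ISA temp = -5°C, deviation +32°C, DA = 10000 + 120 × 32 = 13840 ft.
Field Y: ISA temp = 10°C, deviation +22°C, DA = 2500 + 120 × 22 = 5140 ft.
Field X is higher by 13840 − 5140 = 8700 ft.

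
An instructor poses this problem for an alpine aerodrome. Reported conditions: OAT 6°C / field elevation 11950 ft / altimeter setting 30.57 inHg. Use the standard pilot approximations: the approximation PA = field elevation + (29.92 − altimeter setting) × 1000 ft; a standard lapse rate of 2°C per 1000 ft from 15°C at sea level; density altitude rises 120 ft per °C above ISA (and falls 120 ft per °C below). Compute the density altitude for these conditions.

Pressure altitude = 11950 + (29.92 − 30.57) × 1000 = 11950 + (-650) = 11300 ft.
ISA temperature at 11300 ft = 15 − 2 × (11300/1000) = -7.6°C.
ISA deviation = 6 − (-7.6) = +13.6°C.
Density altitude = 11300 + 120 × (13.6) = 12932 ft.

12932 ft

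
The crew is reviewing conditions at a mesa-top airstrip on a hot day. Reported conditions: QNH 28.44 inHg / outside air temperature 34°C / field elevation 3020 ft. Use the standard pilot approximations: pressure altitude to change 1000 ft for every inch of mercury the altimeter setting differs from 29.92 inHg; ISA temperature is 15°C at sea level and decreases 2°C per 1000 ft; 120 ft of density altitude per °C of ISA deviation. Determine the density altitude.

7860 ft

Pressure altitude = 3020 + (29.92 − 28.44) × 1000 = 3020 + (+1480) = 4500 ft.
ISA temperature at 4500 ft = 15 − 2 × (4500/1000) = 6°C.
ISA deviation = 34 − 6 = +28°C.
Density altitude = 4500 + 120 × (28) = 7860 ft.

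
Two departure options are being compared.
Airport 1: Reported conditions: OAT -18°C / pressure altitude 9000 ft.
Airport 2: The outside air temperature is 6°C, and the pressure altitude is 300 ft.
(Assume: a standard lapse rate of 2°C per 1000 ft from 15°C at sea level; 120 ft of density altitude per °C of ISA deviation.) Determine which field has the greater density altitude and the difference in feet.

Airport 1 by 7908 ft

Airport 1: ISA temp = -3°C, deviation -15°C, DA = 9000 + 120 × (-15) = 7200 ft.
Airport 2: ISA temp = 14.4°C, deviation -8.4°C, DA = 300 + 120 × (-8.4) = -708 ft.
Airport 1 is higher by 7200 − (-708) = 7908 ft.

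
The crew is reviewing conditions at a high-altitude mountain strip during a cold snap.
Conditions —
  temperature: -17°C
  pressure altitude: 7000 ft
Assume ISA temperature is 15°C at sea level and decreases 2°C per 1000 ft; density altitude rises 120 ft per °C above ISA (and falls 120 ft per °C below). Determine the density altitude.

4840 ft

ISA temperature at 7000 ft = 15 − 2 × (7000/1000) = 1°C.
ISA deviation = -17 − 1 = -18°C.
Density altitude = 7000 + 120 × (-18) = 7000 + (-2160) = 4840 ft.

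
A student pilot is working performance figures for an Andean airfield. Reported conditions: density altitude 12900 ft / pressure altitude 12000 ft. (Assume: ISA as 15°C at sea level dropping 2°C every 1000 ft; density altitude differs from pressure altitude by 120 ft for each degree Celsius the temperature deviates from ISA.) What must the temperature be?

Density altitude − pressure altitude = 12900 − 12000 = +900 ft.
At 120 ft/°C that is an ISA deviation of 900/120 = +7.5°C.
ISA temperature at 12000 ft = 15 − 2 × (12000/1000) = -9°C.
OAT = ISA + deviation = -9 + (+7.5) = -1.5°C.

-1.5°C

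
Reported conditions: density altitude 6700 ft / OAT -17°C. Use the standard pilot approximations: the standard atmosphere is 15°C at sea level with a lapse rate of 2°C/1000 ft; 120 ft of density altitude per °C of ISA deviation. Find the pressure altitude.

8500 ft

DA = PA + 120 × (OAT − (15 − 2·PA/1000)) = PA + 120·OAT − 1800 + 0.24·PA = 1.24·PA + 120·OAT − 1800.
So 1.24·PA = 6700 − 120 × (-17) + 1800 = 10540.
PA = 10540 / 1.24 = 8500 ft.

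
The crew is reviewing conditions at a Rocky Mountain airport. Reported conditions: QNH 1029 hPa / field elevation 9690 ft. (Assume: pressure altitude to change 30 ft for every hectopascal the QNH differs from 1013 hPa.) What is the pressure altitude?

Pressure correction = (1013 − 1029) × 30 = -480 ft.
Pressure altitude = 9690 + (-480) = 9210 ft.

9210 ft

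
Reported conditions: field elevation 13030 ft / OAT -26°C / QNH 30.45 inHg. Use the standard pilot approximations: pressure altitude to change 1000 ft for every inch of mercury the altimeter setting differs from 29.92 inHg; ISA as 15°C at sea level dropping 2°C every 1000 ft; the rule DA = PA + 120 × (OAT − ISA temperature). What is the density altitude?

Pressure altitude = 13030 + (29.92 − 30.45) × 1000 = 13030 + (-530) = 12500 ft.
ISA temperature at 12500 ft = 15 − 2 × (12500/1000) = -10°C.
ISA deviation = -26 − (-10) = -16°C.
Density altitude = 12500 + 120 × (-16) = 10580 ft.

10580 ft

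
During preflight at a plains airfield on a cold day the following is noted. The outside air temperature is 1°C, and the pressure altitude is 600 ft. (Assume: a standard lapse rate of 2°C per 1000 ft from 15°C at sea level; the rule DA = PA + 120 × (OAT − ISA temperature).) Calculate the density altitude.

ISA temperature at 600 ft = 15 − 2 × (600/1000) = 13.8°C.
ISA deviation = 1 − 13.8 = -12.8°C.
Density altitude = 600 + 120 × (-12.8) = 600 + (-1536) = -936 ft.

-936 ft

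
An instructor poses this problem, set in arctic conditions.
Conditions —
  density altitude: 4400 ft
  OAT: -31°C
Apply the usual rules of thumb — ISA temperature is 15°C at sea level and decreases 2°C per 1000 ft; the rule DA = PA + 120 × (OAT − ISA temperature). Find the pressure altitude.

DA = PA + 120 × (OAT − (15 − 2·PA/1000)) = PA + 120·OAT − 1800 + 0.24·PA = 1.24·PA + 120·OAT − 1800.
So 1.24·PA = 4400 − 120 × (-31) + 1800 = 9920.
PA = 9920 / 1.24 = 8000 ft.

8000 ft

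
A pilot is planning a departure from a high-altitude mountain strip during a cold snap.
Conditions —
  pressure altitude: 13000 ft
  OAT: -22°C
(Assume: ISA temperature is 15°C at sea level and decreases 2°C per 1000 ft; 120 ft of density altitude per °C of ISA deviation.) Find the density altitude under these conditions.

ISA temperature at 13000 ft = 15 − 2 × (13000/1000) = -11°C.
ISA deviation = -22 − (-11) = -11°C.
Density altitude = 13000 + 120 × (-11) = 13000 + (-1320) = 11680 ft.

11680 ft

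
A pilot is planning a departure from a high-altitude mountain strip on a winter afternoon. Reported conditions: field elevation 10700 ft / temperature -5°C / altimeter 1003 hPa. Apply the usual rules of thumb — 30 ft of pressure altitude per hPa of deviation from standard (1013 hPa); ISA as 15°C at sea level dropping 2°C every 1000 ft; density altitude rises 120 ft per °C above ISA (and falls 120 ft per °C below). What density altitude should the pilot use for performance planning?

Pressure altitude = 10700 + (1013 − 1003) × 30 = 10700 + (+300) = 11000 ft.
ISA temperature at 11000 ft = 15 − 2 × (11000/1000) = -7°C.
ISA deviation = -5 − (-7) = +2°C.
Density altitude = 11000 + 120 × (2) = 11240 ft.

11240 ft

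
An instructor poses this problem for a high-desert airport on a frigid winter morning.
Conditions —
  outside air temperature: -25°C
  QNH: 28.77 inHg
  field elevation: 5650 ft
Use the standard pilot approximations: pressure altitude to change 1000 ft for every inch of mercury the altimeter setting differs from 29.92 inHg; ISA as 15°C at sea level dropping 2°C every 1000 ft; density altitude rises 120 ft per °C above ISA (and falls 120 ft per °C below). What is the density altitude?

Pressure altitude = 5650 + (29.92 − 28.77) × 1000 = 5650 + (+1150) = 6800 ft.
ISA temperature at 6800 ft = 15 − 2 × (6800/1000) = 1.4°C.
ISA deviation = -25 − 1.4 = -26.4°C.
Density altitude = 6800 + 120 × (-26.4) = 3632 ft.

3632 ft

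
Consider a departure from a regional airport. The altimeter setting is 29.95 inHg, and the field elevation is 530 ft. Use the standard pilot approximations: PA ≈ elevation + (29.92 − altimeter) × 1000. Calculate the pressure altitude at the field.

Pressure correction = (29.92 − 29.95) × 1000 = -30 ft.
Pressure altitude = 530 + (-30) = 500 ft.

500 ft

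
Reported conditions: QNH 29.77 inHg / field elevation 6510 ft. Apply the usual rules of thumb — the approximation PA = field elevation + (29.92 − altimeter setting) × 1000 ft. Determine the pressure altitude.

6660 ft

Pressure correction = (29.92 − 29.77) × 1000 = +150 ft.
Pressure altitude = 6510 + (+150) = 6660 ft.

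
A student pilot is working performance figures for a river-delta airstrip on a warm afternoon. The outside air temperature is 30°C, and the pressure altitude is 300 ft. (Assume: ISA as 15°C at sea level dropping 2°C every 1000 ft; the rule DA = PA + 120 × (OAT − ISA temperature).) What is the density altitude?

ISA temperature at 300 ft = 15 − 2 × (300/1000) = 14.4°C.
ISA deviation = 30 − 14.4 = +15.6°C.
Density altitude = 300 + 120 × (15.6) = 300 + (+1872) = 2172 ft.

2172 ft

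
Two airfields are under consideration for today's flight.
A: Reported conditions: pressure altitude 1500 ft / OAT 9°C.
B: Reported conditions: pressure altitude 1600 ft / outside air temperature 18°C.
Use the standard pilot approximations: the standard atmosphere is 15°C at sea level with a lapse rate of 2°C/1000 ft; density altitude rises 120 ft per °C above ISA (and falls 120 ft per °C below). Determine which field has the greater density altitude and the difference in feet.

B by 1204 ft

A: ISA temp = 12°C, deviation -3°C, DA = 1500 + 120 × (-3) = 1140 ft.
B: ISA temp = 11.8°C, deviation +6.2°C, DA = 1600 + 120 × 6.2 = 2344 ft.
B is higher by 2344 − 1140 = 1204 ft.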